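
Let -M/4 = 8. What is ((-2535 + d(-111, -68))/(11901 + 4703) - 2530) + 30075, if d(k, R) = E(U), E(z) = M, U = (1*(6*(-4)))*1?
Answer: 457354613/16604 ≈ 27545.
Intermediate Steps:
M = -32 (M = -4*8 = -32)
U = -24 (U = (1*(-24))*1 = -24*1 = -24)
E(z) = -32
d(k, R) = -32
((-2535 + d(-111, -68))/(11901 + 4703) - 2530) + 30075 = ((-2535 - 32)/(11901 + 4703) - 2530) + 30075 = (-2567/16604 - 2530) + 30075 = -42010687/16604 + 30075 = 457354613/16604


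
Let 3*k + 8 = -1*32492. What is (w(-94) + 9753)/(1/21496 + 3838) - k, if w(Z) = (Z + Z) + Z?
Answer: 2681914358348/247504947 ≈ 10836.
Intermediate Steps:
w(Z) = 3*Z (w(Z) = 2*Z + Z = 3*Z)
k = -32500/3 (k = -8/3 + (-1*32492)/3 = -8/3 + (⅓)*(-32492) = -8/3 - 32492/3 = -32500/3 ≈ -10833.)
(w(-94) + 9753)/(1/21496 + 3838) - k = (3*(-94) + 9753)/(1/21496 + 3838) - 1*(-32500/3) = (-282 + 9753)/(1/21496 + 3838) + 32500/3 = 9471/(82501649/21496) + 32500/3 = 9471*(21496/82501649) + 32500/3 = 203588616/82501649 + 32500/3 = 2681914358348/247504947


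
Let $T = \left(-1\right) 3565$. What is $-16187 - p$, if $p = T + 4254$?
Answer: $-16876$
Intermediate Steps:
$T = -3565$
$p = 689$ ($p = -3565 + 4254 = 689$)
$-16187 - p = -16187 - 689 = -16876$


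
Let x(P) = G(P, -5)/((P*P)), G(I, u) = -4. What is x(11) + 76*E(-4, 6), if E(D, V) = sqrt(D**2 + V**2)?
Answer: -4/121 + 152*sqrt(13) ≈ 548.01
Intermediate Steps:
x(P) = -4/P**2
x(11) + 76*E(-4, 6) = -4/11**2 + 76*sqrt((-4)**2 + 6**2) = -4*1/121 + 76*sqrt(16 + 36) = -4/121 + 76*sqrt(52) = -4/121 + 76*(2*sqrt(13)) = -4/121 + 152*sqrt(13)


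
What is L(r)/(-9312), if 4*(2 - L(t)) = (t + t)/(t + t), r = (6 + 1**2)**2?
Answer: -7/37248 ≈ -0.00018793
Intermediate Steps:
r = 49 (r = (6 + 1)**2 = 7**2 = 49)
L(t) = 7/4 (L(t) = 2 - (t + t)/(4*(t + t)) = 2 - 2*t/(4*(2*t)) = 2 - 2*t*1/(2*t)/4 = 2 - 1/4*1 = 2 - 1/4 = 7/4)
L(r)/(-9312) = (7/4)/(-9312) = (7/4)*(-1/9312) = -7/37248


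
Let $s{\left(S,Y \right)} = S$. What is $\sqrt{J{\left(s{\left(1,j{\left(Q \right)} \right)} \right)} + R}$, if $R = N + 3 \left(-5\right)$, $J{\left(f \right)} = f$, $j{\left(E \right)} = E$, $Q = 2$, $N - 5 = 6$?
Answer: $i \sqrt{3} \approx 1.732 i$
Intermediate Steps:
$N = 11$ ($N = 5 + 6 = 11$)
$R = -4$ ($R = 11 + 3 \left(-5\right) = 11 - 15 = -4$)
$\sqrt{J{\left(s{\left(1,j{\left(Q \right)} \right)} \right)} + R} = \sqrt{1 - 4} = \sqrt{-3} = i \sqrt{3}$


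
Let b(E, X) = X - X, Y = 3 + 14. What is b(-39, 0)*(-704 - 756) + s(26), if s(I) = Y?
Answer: 17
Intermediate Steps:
Y = 17
b(E, X) = 0
s(I) = 17
b(-39, 0)*(-704 - 756) + s(26) = 0*(-704 - 756) + 17 = 0*(-1460) + 17 = 0 + 17 = 17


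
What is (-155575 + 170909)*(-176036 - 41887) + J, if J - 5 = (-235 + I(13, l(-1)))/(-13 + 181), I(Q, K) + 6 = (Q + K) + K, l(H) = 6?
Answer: -23391418948/7 ≈ -3.3416e+9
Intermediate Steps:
I(Q, K) = -6 + Q + 2*K (I(Q, K) = -6 + ((Q + K) + K) = -6 + ((K + Q) + K) = -6 + (Q + 2*K) = -6 + Q + 2*K)
J = 26/7 (J = 5 + (-235 + (-6 + 13 + 2*6))/(-13 + 181) = 5 + (-235 + (-6 + 13 + 12))/168 = 5 + (-235 + 19)*(1/168) = 5 - 216*1/168 = 5 - 9/7 = 26/7 ≈ 3.7143)
(-155575 + 170909)*(-176036 - 41887) + J = (-155575 + 170909)*(-176036 - 41887) + 26/7 = 15334*(-217923) + 26/7 = -3341631282 + 26/7 = -23391418948/7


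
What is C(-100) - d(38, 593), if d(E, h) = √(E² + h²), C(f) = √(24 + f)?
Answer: -√353093 + 2*I*√19 ≈ -594.22 + 8.7178*I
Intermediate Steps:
C(-100) - d(38, 593) = √(24 - 100) - √(38² + 593²) = √(-76) - √(1444 + 351649) = 2*I*√19 - √353093 = -√353093 + 2*I*√19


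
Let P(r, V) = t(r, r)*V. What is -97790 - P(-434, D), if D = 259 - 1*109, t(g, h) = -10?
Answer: -96290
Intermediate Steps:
D = 150 (D = 259 - 109 = 150)
P(r, V) = -10*V
-97790 - P(-434, D) = -97790 - (-10)*150 = -97790 - 1*(-1500) = -97790 + 1500 = -96290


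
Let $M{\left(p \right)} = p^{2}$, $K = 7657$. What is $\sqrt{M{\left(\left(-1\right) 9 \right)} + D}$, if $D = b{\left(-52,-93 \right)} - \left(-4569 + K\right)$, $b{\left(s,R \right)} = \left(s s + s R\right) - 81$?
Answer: $2 \sqrt{1113} \approx 66.723$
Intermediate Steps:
$b{\left(s,R \right)} = -81 + s^{2} + R s$ ($b{\left(s,R \right)} = \left(s^{2} + R s\right) - 81 = -81 + s^{2} + R s$)
$D = 4371$ ($D = \left(-81 + \left(-52\right)^{2} - -4836\right) - \left(-4569 + 7657\right) = \left(-81 + 2704 + 4836\right) - 3088 = 7459 - 3088 = 4371$)
$\sqrt{M{\left(\left(-1\right) 9 \right)} + D} = \sqrt{\left(\left(-1\right) 9\right)^{2} + 4371} = \sqrt{\left(-9\right)^{2} + 4371} = \sqrt{81 + 4371} = \sqrt{4452} = 2 \sqrt{1113}$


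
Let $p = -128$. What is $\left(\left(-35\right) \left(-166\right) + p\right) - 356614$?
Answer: $-350932$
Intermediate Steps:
$\left(\left(-35\right) \left(-166\right) + p\right) - 356614 = \left(\left(-35\right) \left(-166\right) - 128\right) - 356614 = \left(5810 - 128\right) - 356614 = 5682 - 356614 = -350932$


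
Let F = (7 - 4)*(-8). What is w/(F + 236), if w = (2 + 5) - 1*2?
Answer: 5/212 ≈ 0.023585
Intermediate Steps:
F = -24 (F = 3*(-8) = -24)
w = 5 (w = 7 - 2 = 5)
w/(F + 236) = 5/(-24 + 236) = 5/212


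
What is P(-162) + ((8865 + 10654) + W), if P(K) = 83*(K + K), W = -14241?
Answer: -21614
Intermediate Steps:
P(K) = 166*K (P(K) = 83*(2*K) = 166*K)
P(-162) + ((8865 + 10654) + W) = 166*(-162) + ((8865 + 10654) - 14241) = -26892 + (19519 - 14241) = -26892 + 5278 = -21614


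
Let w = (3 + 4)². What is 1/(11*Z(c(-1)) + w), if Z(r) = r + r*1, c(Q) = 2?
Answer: 1/93 ≈ 0.010753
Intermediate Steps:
Z(r) = 2*r (Z(r) = r + r = 2*r)
w = 49 (w = 7² = 49)
1/(11*Z(c(-1)) + w) = 1/(11*(2*2) + 49) = 1/(11*4 + 49) = 1/(44 + 49) = 1/93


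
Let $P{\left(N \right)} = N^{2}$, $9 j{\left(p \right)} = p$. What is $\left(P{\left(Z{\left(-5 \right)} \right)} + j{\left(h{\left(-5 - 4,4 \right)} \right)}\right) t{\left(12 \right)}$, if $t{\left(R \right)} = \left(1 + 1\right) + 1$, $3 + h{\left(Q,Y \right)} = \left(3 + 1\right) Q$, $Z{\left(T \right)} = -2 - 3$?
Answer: $62$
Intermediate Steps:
$Z{\left(T \right)} = -5$
$h{\left(Q,Y \right)} = -3 + 4 Q$ ($h{\left(Q,Y \right)} = -3 + \left(3 + 1\right) Q = -3 + 4 Q$)
$j{\left(p \right)} = \frac{p}{9}$
$t{\left(R \right)} = 3$ ($t{\left(R \right)} = 2 + 1 = 3$)
$\left(P{\left(Z{\left(-5 \right)} \right)} + j{\left(h{\left(-5 - 4,4 \right)} \right)}\right) t{\left(12 \right)} = \left(\left(-5\right)^{2} + \frac{-3 + 4 \left(-5 - 4\right)}{9}\right) 3 = \left(25 + \frac{-3 + 4 \left(-9\right)}{9}\right) 3 = \left(25 + \frac{-3 - 36}{9}\right) 3 = \left(25 + \frac{1}{9} \left(-39\right)\right) 3 = \left(25 - \frac{13}{3}\right) 3 = \frac{62}{3} \cdot 3 = 62$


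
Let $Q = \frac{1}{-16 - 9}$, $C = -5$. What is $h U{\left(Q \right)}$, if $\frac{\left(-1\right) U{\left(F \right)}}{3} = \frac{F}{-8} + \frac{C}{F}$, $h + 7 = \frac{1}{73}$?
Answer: $\frac{3825153}{1460} \approx 2620.0$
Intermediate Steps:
$Q = - \frac{1}{25}$ ($Q = \frac{1}{-25} = - \frac{1}{25} \approx -0.04$)
$h = - \frac{510}{73}$ ($h = -7 + \frac{1}{73} = - \frac{510}{73} \approx -6.9863$)
$U{\left(F \right)} = \frac{15}{F} + \frac{3 F}{8}$ ($U{\left(F \right)} = - 3 \left(\frac{F}{-8} - \frac{5}{F}\right) = - 3 \left(F \left(- \frac{1}{8}\right) - \frac{5}{F}\right) = - 3 \left(- \frac{F}{8} - \frac{5}{F}\right) = - 3 \left(- \frac{5}{F} - \frac{F}{8}\right) = \frac{15}{F} + \frac{3 F}{8}$)
$h U{\left(Q \right)} = - \frac{510 \left(\frac{15}{- \frac{1}{25}} + \frac{3}{8} \left(- \frac{1}{25}\right)\right)}{73} = - \frac{510 \left(15 \left(-25\right) - \frac{3}{200}\right)}{73} = - \frac{510 \left(-375 - \frac{3}{200}\right)}{73} = \left(- \frac{510}{73}\right) \left(- \frac{75003}{200}\right) = \frac{3825153}{1460}$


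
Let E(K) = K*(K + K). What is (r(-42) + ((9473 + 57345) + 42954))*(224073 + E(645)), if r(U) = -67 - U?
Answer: 115906330881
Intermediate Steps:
E(K) = 2*K**2 (E(K) = K*(2*K) = 2*K**2)
(r(-42) + ((9473 + 57345) + 42954))*(224073 + E(645)) = ((-67 - 1*(-42)) + ((9473 + 57345) + 42954))*(224073 + 2*645**2) = ((-67 + 42) + (66818 + 42954))*(224073 + 2*416025) = (-25 + 109772)*(224073 + 832050) = 109747*1056123 = 115906330881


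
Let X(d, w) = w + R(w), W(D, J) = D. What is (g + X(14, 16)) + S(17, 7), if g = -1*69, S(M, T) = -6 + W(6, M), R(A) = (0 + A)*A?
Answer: 203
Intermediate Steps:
R(A) = A² (R(A) = A*A = A²)
X(d, w) = w + w²
S(M, T) = 0 (S(M, T) = -6 + 6 = 0)
g = -69
(g + X(14, 16)) + S(17, 7) = (-69 + 16*(1 + 16)) + 0 = (-69 + 16*17) + 0 = (-69 + 272) + 0 = 203 + 0 = 203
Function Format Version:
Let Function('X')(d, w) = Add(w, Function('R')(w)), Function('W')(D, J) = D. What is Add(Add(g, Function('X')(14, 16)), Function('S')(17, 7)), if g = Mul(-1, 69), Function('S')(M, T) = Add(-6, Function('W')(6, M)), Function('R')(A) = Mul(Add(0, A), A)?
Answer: 203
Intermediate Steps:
Function('R')(A) = Pow(A, 2) (Function('R')(A) = Mul(A, A) = Pow(A, 2))
Function('X')(d, w) = Add(w, Pow(w, 2))
Function('S')(M, T) = 0 (Function('S')(M, T) = Add(-6, 6) = 0)
g = -69
Add(Add(g, Function('X')(14, 16)), Function('S')(17, 7)) = Add(Add(-69, Mul(16, Add(1, 16))), 0) = Add(Add(-69, Mul(16, 17)), 0) = Add(Add(-69, 272), 0) = Add(203, 0) = 203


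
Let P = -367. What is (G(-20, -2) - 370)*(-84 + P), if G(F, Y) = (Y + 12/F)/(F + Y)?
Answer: 1668167/10 ≈ 1.6682e+5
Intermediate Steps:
G(F, Y) = (Y + 12/F)/(F + Y)
(G(-20, -2) - 370)*(-84 + P) = ((12 - 20*(-2))/((-20)*(-20 - 2)) - 370)*(-84 - 367) = (-1/20*(12 + 40)/(-22) - 370)*(-451) = (-1/20*(-1/22)*52 - 370)*(-451) = (13/110 - 370)*(-451) = -40687/110*(-451) = 1668167/10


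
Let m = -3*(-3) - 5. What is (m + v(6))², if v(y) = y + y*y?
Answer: 2116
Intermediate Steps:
m = 4 (m = 9 - 5 = 4)
v(y) = y + y²
(m + v(6))² = (4 + 6*(1 + 6))² = (4 + 6*7)² = (4 + 42)² = 46² = 2116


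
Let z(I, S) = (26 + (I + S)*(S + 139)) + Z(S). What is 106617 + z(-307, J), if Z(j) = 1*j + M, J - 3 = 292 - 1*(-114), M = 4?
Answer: 162952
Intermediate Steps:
J = 409 (J = 3 + (292 - 1*(-114)) = 3 + (292 + 114) = 3 + 406 = 409)
Z(j) = 4 + j (Z(j) = 1*j + 4 = j + 4 = 4 + j)
z(I, S) = 30 + S + (139 + S)*(I + S) (z(I, S) = (26 + (I + S)*(S + 139)) + (4 + S) = (26 + (I + S)*(139 + S)) + (4 + S) = (26 + (139 + S)*(I + S)) + (4 + S) = 30 + S + (139 + S)*(I + S))
106617 + z(-307, J) = 106617 + (30 + 409**2 + 139*(-307) + 140*409 - 307*409) = 106617 + (30 + 167281 - 42673 + 57260 - 125563) = 106617 + 56335 = 162952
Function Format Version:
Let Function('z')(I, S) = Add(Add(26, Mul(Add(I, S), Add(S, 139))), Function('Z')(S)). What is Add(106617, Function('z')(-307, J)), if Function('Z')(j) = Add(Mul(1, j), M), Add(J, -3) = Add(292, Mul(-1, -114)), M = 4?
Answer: 162952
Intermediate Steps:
J = 409 (J = Add(3, Add(292, Mul(-1, -114))) = Add(3, Add(292, 114)) = Add(3, 406) = 409)
Function('Z')(j) = Add(4, j) (Function('Z')(j) = Add(Mul(1, j), 4) = Add(j, 4) = Add(4, j))
Function('z')(I, S) = Add(30, S, Mul(Add(139, S), Add(I, S))) (Function('z')(I, S) = Add(Add(26, Mul(Add(I, S), Add(S, 139))), Add(4, S)) = Add(Add(26, Mul(Add(I, S), Add(139, S))), Add(4, S)) = Add(Add(26, Mul(Add(139, S), Add(I, S))), Add(4, S)) = Add(30, S, Mul(Add(139, S), Add(I, S))))
Add(106617, Function('z')(-307, J)) = Add(106617, Add(30, Pow(409, 2), Mul(139, -307), Mul(140, 409), Mul(-307, 409))) = Add(106617, Add(30, 167281, -42673, 57260, -125563)) = Add(106617, 56335) = 162952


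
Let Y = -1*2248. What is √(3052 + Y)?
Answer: 2*√201 ≈ 28.355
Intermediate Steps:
Y = -2248
√(3052 + Y) = √(3052 - 2248) = √804 = 2*√201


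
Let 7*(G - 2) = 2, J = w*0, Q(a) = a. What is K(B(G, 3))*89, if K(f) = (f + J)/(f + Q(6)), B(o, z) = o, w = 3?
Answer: 712/29 ≈ 24.552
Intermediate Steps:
J = 0 (J = 3*0 = 0)
G = 16/7 (G = 2 + (1/7)*2 = 2 + 2/7 = 16/7 ≈ 2.2857)
K(f) = f/(6 + f) (K(f) = (f + 0)/(f + 6) = f/(6 + f))
K(B(G, 3))*89 = (16/(7*(6 + 16/7)))*89 = (16/(7*(58/7)))*89 = ((16/7)*(7/58))*89 = (8/29)*89 = 712/29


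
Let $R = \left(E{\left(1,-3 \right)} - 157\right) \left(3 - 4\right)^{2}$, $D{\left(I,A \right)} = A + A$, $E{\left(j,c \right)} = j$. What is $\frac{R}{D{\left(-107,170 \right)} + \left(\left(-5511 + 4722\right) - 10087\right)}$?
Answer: $\frac{13}{878} \approx 0.014806$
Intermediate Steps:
$D{\left(I,A \right)} = 2 A$
$R = -156$ ($R = \left(1 - 157\right) \left(3 - 4\right)^{2} = - 156 \left(-1\right)^{2} = \left(-156\right) 1 = -156$)
$\frac{R}{D{\left(-107,170 \right)} + \left(\left(-5511 + 4722\right) - 10087\right)} = - \frac{156}{2 \cdot 170 + \left(\left(-5511 + 4722\right) - 10087\right)} = - \frac{156}{340 - 10876} = - \frac{156}{-10536} = \left(-156\right) \left(- \frac{1}{10536}\right) = \frac{13}{878}$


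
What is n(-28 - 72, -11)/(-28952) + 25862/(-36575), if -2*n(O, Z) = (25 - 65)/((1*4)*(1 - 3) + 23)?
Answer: -1041937/1473450 ≈ -0.70714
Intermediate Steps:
n(O, Z) = 4/3 (n(O, Z) = -(25 - 65)/(2*((1*4)*(1 - 3) + 23)) = -(-20)/(4*(-2) + 23) = -(-20)/(-8 + 23) = -(-20)/15 = -½*(-8/3) = 4/3)
n(-28 - 72, -11)/(-28952) + 25862/(-36575) = (4/3)/(-28952) + 25862/(-36575) = (4/3)*(-1/28952) + 25862*(-1/36575) = -1/21714 - 25862/36575 = -1041937/1473450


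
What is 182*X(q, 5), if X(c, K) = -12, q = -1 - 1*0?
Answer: -2184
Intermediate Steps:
q = -1 (q = -1 + 0 = -1)
182*X(q, 5) = 182*(-12) = -2184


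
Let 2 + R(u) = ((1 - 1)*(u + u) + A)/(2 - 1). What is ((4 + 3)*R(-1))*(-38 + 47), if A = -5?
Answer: -441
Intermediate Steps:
R(u) = -7 (R(u) = -2 + ((1 - 1)*(u + u) - 5)/(2 - 1) = -2 + (0*(2*u) - 5)/1 = -2 + (0 - 5)*1 = -2 - 5*1 = -2 - 5 = -7)
((4 + 3)*R(-1))*(-38 + 47) = ((4 + 3)*(-7))*(-38 + 47) = (7*(-7))*9 = -49*9 = -441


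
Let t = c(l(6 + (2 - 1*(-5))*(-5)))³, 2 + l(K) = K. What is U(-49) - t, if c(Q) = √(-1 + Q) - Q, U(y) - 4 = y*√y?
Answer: -26811 - 343*I - 11404*I*√2 ≈ -26811.0 - 16471.0*I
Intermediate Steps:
U(y) = 4 + y^(3/2) (U(y) = 4 + y*√y = 4 + y^(3/2))
l(K) = -2 + K
t = (31 + 4*I*√2)³ (t = (√(-1 + (-2 + (6 + (2 - 1*(-5))*(-5)))) - (-2 + (6 + (2 - 1*(-5))*(-5))))³ = (√(-1 + (-2 + (6 + (2 + 5)*(-5)))) - (-2 + (6 + (2 + 5)*(-5))))³ = (√(-1 + (-2 + (6 + 7*(-5)))) - (-2 + (6 + 7*(-5))))³ = (√(-1 + (-2 + (6 - 35))) - (-2 + (6 - 35)))³ = (√(-1 + (-2 - 29)) - (-2 - 29))³ = (√(-1 - 31) - 1*(-31))³ = (√(-32) + 31)³ = (4*I*√2 + 31)³ = (31 + 4*I*√2)³ ≈ 26815.0 + 16128.0*I)
U(-49) - t = (4 + (-49)^(3/2)) - (26815 + 11404*I*√2) = (4 - 343*I) + (-26815 - 11404*I*√2) = -26811 - 343*I - 11404*I*√2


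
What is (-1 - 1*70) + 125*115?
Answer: 14304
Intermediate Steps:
(-1 - 1*70) + 125*115 = (-1 - 70) + 14375 = -71 + 14375 = 14304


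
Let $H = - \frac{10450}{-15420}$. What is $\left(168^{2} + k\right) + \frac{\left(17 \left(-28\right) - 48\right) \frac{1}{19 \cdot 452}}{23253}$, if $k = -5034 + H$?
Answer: $\frac{595096772687591}{25661034174} \approx 23191.0$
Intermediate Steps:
$H = \frac{1045}{1542}$ ($H = \left(-10450\right) \left(- \frac{1}{15420}\right) = \frac{1045}{1542} \approx 0.67769$)
$k = - \frac{7761383}{1542}$ ($k = -5034 + \frac{1045}{1542} = - \frac{7761383}{1542} \approx -5033.3$)
$\left(168^{2} + k\right) + \frac{\left(17 \left(-28\right) - 48\right) \frac{1}{19 \cdot 452}}{23253} = \left(168^{2} - \frac{7761383}{1542}\right) + \frac{\left(17 \left(-28\right) - 48\right) \frac{1}{19 \cdot 452}}{23253} = \left(28224 - \frac{7761383}{1542}\right) + \frac{-476 - 48}{8588} \cdot \frac{1}{23253} = \frac{35760025}{1542} + \left(-524\right) \frac{1}{8588} \cdot \frac{1}{23253} = \frac{35760025}{1542} - \frac{131}{49924191} = \frac{595096772687591}{25661034174}$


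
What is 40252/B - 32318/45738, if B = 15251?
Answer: 61280189/31706829 ≈ 1.9327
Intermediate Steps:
40252/B - 32318/45738 = 40252/15251 - 32318/45738 = 40252*(1/15251) - 32318*1/45738 = 40252/15251 - 1469/2079 = 61280189/31706829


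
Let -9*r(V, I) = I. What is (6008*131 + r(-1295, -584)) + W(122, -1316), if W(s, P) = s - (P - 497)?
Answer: 7101431/9 ≈ 7.8905e+5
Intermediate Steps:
W(s, P) = 497 + s - P (W(s, P) = s - (-497 + P) = s + (497 - P) = 497 + s - P)
r(V, I) = -I/9
(6008*131 + r(-1295, -584)) + W(122, -1316) = (6008*131 - ⅑*(-584)) + (497 + 122 - 1*(-1316)) = (787048 + 584/9) + (497 + 122 + 1316) = 7084016/9 + 1935 = 7101431/9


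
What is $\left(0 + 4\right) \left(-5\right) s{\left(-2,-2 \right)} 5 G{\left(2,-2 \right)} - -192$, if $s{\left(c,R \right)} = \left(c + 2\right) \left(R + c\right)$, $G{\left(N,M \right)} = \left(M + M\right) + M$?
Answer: $192$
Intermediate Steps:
$G{\left(N,M \right)} = 3 M$ ($G{\left(N,M \right)} = 2 M + M = 3 M$)
$s{\left(c,R \right)} = \left(2 + c\right) \left(R + c\right)$
$\left(0 + 4\right) \left(-5\right) s{\left(-2,-2 \right)} 5 G{\left(2,-2 \right)} - -192 = \left(0 + 4\right) \left(-5\right) \left(\left(-2\right)^{2} + 2 \left(-2\right) + 2 \left(-2\right) - -4\right) 5 \cdot 3 \left(-2\right) - -192 = 4 \left(-5\right) \left(4 - 4 - 4 + 4\right) 5 \left(-6\right) + 192 = - 20 \cdot 0 \cdot 5 \left(-6\right) + 192 = \left(-20\right) 0 \left(-6\right) + 192 = 0 \left(-6\right) + 192 = 0 + 192 = 192$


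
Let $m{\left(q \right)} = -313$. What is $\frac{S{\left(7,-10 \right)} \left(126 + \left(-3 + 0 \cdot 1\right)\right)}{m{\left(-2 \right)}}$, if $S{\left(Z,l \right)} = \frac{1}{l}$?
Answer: $\frac{123}{3130} \approx 0.039297$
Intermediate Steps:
$\frac{S{\left(7,-10 \right)} \left(126 + \left(-3 + 0 \cdot 1\right)\right)}{m{\left(-2 \right)}} = \frac{\frac{1}{-10} \left(126 + \left(-3 + 0 \cdot 1\right)\right)}{-313} = - \frac{126 + \left(-3 + 0\right)}{10} \left(- \frac{1}{313}\right) = - \frac{126 - 3}{10} \left(- \frac{1}{313}\right) = \left(- \frac{1}{10}\right) 123 \left(- \frac{1}{313}\right) = \left(- \frac{123}{10}\right) \left(- \frac{1}{313}\right) = \frac{123}{3130}$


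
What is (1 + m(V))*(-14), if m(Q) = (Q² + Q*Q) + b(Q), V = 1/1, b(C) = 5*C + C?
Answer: -126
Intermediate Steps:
b(C) = 6*C
V = 1
m(Q) = 2*Q² + 6*Q (m(Q) = (Q² + Q*Q) + 6*Q = (Q² + Q²) + 6*Q = 2*Q² + 6*Q)
(1 + m(V))*(-14) = (1 + 2*1*(3 + 1))*(-14) = (1 + 2*1*4)*(-14) = (1 + 8)*(-14) = 9*(-14) = -126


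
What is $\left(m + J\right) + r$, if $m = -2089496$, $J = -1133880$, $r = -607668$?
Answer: $-3831044$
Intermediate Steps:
$\left(m + J\right) + r = \left(-2089496 - 1133880\right) - 607668 = -3223376 - 607668 = -3831044$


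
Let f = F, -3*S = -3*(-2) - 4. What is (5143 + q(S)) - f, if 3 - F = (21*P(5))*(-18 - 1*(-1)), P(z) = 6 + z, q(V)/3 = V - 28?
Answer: 1127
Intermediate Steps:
S = -⅔ (S = -(-3*(-2) - 4)/3 = -(6 - 4)/3 = -⅓*2 = -⅔ ≈ -0.66667)
q(V) = -84 + 3*V (q(V) = 3*(V - 28) = 3*(-28 + V) = -84 + 3*V)
F = 3930 (F = 3 - 21*(6 + 5)*(-18 - 1*(-1)) = 3 - 21*11*(-18 + 1) = 3 - 231*(-17) = 3 - 1*(-3927) = 3 + 3927 = 3930)
f = 3930
(5143 + q(S)) - f = (5143 + (-84 + 3*(-⅔))) - 1*3930 = (5143 + (-84 - 2)) - 3930 = (5143 - 86) - 3930 = 5057 - 3930 = 1127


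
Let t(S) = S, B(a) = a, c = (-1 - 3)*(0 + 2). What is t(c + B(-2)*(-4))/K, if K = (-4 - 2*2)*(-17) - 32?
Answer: 0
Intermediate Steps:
c = -8 (c = -4*2 = -8)
K = 104 (K = (-4 - 4)*(-17) - 32 = -8*(-17) - 32 = 136 - 32 = 104)
t(c + B(-2)*(-4))/K = (-8 - 2*(-4))/104 = (-8 + 8)*(1/104) = 0*(1/104) = 0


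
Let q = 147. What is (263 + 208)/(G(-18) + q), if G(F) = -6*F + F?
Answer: 157/79 ≈ 1.9873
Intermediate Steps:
G(F) = -5*F
(263 + 208)/(G(-18) + q) = (263 + 208)/(-5*(-18) + 147) = 471/(90 + 147) = 471/237 = 471*(1/237) = 157/79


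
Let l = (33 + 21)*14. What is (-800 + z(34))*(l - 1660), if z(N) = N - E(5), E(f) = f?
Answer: 696984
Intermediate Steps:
l = 756 (l = 54*14 = 756)
z(N) = -5 + N (z(N) = N - 1*5 = N - 5 = -5 + N)
(-800 + z(34))*(l - 1660) = (-800 + (-5 + 34))*(756 - 1660) = (-800 + 29)*(-904) = -771*(-904) = 696984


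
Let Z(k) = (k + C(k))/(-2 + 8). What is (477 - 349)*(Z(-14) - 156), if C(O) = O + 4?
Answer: -20480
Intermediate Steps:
C(O) = 4 + O
Z(k) = ⅔ + k/3 (Z(k) = (k + (4 + k))/(-2 + 8) = (4 + 2*k)/6 = (4 + 2*k)*(⅙) = ⅔ + k/3)
(477 - 349)*(Z(-14) - 156) = (477 - 349)*((⅔ + (⅓)*(-14)) - 156) = 128*((⅔ - 14/3) - 156) = 128*(-4 - 156) = 128*(-160) = -20480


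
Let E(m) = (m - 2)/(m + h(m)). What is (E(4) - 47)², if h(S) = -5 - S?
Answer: 56169/25 ≈ 2246.8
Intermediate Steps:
E(m) = ⅖ - m/5 (E(m) = (m - 2)/(m + (-5 - m)) = (-2 + m)/(-5) = (-2 + m)*(-⅕) = ⅖ - m/5)
(E(4) - 47)² = ((⅖ - ⅕*4) - 47)² = ((⅖ - ⅘) - 47)² = (-⅖ - 47)² = (-237/5)² = 56169/25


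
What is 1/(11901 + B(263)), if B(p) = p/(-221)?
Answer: 221/2629858 ≈ 8.4035e-5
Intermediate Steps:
B(p) = -p/221 (B(p) = p*(-1/221) = -p/221)
1/(11901 + B(263)) = 1/(11901 - 1/221*263) = 1/(11901 - 263/221) = 1/(2629858/221) = 221/2629858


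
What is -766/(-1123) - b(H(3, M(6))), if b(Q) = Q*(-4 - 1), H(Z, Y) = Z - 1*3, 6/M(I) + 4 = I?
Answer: 766/1123 ≈ 0.68210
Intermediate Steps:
M(I) = 6/(-4 + I)
H(Z, Y) = -3 + Z (H(Z, Y) = Z - 3 = -3 + Z)
b(Q) = -5*Q (b(Q) = Q*(-5) = -5*Q)
-766/(-1123) - b(H(3, M(6))) = -766/(-1123) - (-5)*(-3 + 3) = -766*(-1/1123) - (-5)*0 = 766/1123 - 1*0 = 766/1123 + 0 = 766/1123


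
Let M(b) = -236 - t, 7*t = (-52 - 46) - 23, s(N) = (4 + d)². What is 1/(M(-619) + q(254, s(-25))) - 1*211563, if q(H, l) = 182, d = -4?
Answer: -54371698/257 ≈ -2.1156e+5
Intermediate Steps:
s(N) = 0 (s(N) = (4 - 4)² = 0² = 0)
t = -121/7 (t = ((-52 - 46) - 23)/7 = (-98 - 23)/7 = (⅐)*(-121) = -121/7 ≈ -17.286)
M(b) = -1531/7 (M(b) = -236 - 1*(-121/7) = -236 + 121/7 = -1531/7)
1/(M(-619) + q(254, s(-25))) - 1*211563 = 1/(-1531/7 + 182) - 1*211563 = 1/(-257/7) - 211563 = -7/257 - 211563 = -54371698/257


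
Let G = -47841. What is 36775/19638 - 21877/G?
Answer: 729657767/313167186 ≈ 2.3299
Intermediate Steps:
36775/19638 - 21877/G = 36775/19638 - 21877/(-47841) = 36775*(1/19638) - 21877*(-1/47841) = 36775/19638 + 21877/47841 = 729657767/313167186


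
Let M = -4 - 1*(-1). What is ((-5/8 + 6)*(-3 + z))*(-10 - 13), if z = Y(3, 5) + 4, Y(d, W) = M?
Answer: 989/4 ≈ 247.25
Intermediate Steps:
M = -3 (M = -4 + 1 = -3)
Y(d, W) = -3
z = 1 (z = -3 + 4 = 1)
((-5/8 + 6)*(-3 + z))*(-10 - 13) = ((-5/8 + 6)*(-3 + 1))*(-10 - 13) = ((-5*⅛ + 6)*(-2))*(-23) = ((-5/8 + 6)*(-2))*(-23) = ((43/8)*(-2))*(-23) = -43/4*(-23) = 989/4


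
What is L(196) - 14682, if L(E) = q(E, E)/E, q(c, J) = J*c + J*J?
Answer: -14290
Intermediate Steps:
q(c, J) = J² + J*c (q(c, J) = J*c + J² = J² + J*c)
L(E) = 2*E (L(E) = (E*(E + E))/E = (E*(2*E))/E = (2*E²)/E = 2*E)
L(196) - 14682 = 2*196 - 14682 = 392 - 14682 = -14290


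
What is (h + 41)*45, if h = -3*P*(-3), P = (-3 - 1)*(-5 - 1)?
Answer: 11565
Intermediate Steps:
P = 24 (P = -4*(-6) = 24)
h = 216 (h = -3*24*(-3) = -72*(-3) = 216)
(h + 41)*45 = (216 + 41)*45 = 257*45 = 11565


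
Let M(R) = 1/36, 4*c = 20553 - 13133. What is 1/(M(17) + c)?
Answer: 36/66781 ≈ 0.00053908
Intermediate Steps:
c = 1855 (c = (20553 - 13133)/4 = (¼)*7420 = 1855)
M(R) = 1/36
1/(M(17) + c) = 1/(1/36 + 1855) = 1/(66781/36) = 36/66781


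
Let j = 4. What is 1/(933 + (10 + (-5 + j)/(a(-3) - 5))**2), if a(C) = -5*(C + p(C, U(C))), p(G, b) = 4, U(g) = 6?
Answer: 100/103501 ≈ 0.00096617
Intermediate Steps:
a(C) = -20 - 5*C (a(C) = -5*(C + 4) = -5*(4 + C) = -20 - 5*C)
1/(933 + (10 + (-5 + j)/(a(-3) - 5))**2) = 1/(933 + (10 + (-5 + 4)/((-20 - 5*(-3)) - 5))**2) = 1/(933 + (10 - 1/((-20 + 15) - 5))**2) = 1/(933 + (10 - 1/(-5 - 5))**2) = 1/(933 + (10 - 1/(-10))**2) = 1/(933 + (10 - 1*(-1/10))**2) = 1/(933 + (10 + 1/10)**2) = 1/(933 + (101/10)**2) = 1/(933 + 10201/100) = 1/(103501/100) = 100/103501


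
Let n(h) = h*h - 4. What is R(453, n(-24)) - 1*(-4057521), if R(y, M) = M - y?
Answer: 4057640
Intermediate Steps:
n(h) = -4 + h² (n(h) = h² - 4 = -4 + h²)
R(453, n(-24)) - 1*(-4057521) = ((-4 + (-24)²) - 1*453) - 1*(-4057521) = ((-4 + 576) - 453) + 4057521 = (572 - 453) + 4057521 = 119 + 4057521 = 4057640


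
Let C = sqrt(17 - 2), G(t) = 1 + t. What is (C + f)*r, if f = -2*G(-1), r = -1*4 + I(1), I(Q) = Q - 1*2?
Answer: -5*sqrt(15) ≈ -19.365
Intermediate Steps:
I(Q) = -2 + Q (I(Q) = Q - 2 = -2 + Q)
r = -5 (r = -1*4 + (-2 + 1) = -4 - 1 = -5)
f = 0 (f = -2*(1 - 1) = -2*0 = 0)
C = sqrt(15) ≈ 3.8730
(C + f)*r = (sqrt(15) + 0)*(-5) = sqrt(15)*(-5) = -5*sqrt(15)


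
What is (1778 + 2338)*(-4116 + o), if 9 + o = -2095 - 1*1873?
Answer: -33310788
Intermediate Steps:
o = -3977 (o = -9 + (-2095 - 1*1873) = -9 + (-2095 - 1873) = -9 - 3968 = -3977)
(1778 + 2338)*(-4116 + o) = (1778 + 2338)*(-4116 - 3977) = 4116*(-8093) = -33310788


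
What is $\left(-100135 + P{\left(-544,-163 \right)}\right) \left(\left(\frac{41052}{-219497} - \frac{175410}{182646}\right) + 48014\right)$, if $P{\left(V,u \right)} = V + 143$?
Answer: $- \frac{10750913331120679512}{2227236059} \approx -4.827 \cdot 10^{9}$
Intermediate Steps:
$P{\left(V,u \right)} = 143 + V$
$\left(-100135 + P{\left(-544,-163 \right)}\right) \left(\left(\frac{41052}{-219497} - \frac{175410}{182646}\right) + 48014\right) = \left(-100135 + \left(143 - 544\right)\right) \left(\left(\frac{41052}{-219497} - \frac{175410}{182646}\right) + 48014\right) = \left(-100135 - 401\right) \left(\left(41052 \left(- \frac{1}{219497}\right) - \frac{9745}{10147}\right) + 48014\right) = - 100536 \left(\left(- \frac{41052}{219497} - \frac{9745}{10147}\right) + 48014\right) = - 100536 \left(- \frac{2555552909}{2227236059} + 48014\right) = \left(-100536\right) \frac{106935956583917}{2227236059} = - \frac{10750913331120679512}{2227236059}$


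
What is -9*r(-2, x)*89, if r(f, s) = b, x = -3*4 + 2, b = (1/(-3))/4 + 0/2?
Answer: 267/4 ≈ 66.750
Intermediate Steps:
b = -1/12 (b = (1*(-⅓))*(¼) + 0*(½) = -⅓*¼ + 0 = -1/12 + 0 = -1/12 ≈ -0.083333)
x = -10 (x = -12 + 2 = -10)
r(f, s) = -1/12
-9*r(-2, x)*89 = -9*(-1/12)*89 = (¾)*89 = 267/4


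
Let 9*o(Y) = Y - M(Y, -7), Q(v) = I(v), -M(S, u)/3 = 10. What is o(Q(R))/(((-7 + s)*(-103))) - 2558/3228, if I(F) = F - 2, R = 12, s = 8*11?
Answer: -32033611/40396806 ≈ -0.79297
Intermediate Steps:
M(S, u) = -30 (M(S, u) = -3*10 = -30)
s = 88
I(F) = -2 + F
Q(v) = -2 + v
o(Y) = 10/3 + Y/9 (o(Y) = (Y - 1*(-30))/9 = (Y + 30)/9 = (30 + Y)/9 = 10/3 + Y/9)
o(Q(R))/(((-7 + s)*(-103))) - 2558/3228 = (10/3 + (-2 + 12)/9)/(((-7 + 88)*(-103))) - 2558/3228 = (10/3 + (⅑)*10)/((81*(-103))) - 2558*1/3228 = (10/3 + 10/9)/(-8343) - 1279/1614 = (40/9)*(-1/8343) - 1279/1614 = -40/75087 - 1279/1614 = -32033611/40396806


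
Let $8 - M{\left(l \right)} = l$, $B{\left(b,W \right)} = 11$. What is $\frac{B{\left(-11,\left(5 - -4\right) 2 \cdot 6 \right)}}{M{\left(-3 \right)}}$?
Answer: $1$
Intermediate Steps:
$M{\left(l \right)} = 8 - l$
$\frac{B{\left(-11,\left(5 - -4\right) 2 \cdot 6 \right)}}{M{\left(-3 \right)}} = \frac{11}{8 - -3} = \frac{11}{8 + 3} = \frac{11}{11} = 11 \cdot \frac{1}{11} = 1$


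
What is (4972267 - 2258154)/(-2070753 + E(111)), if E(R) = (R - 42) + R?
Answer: -2714113/2070573 ≈ -1.3108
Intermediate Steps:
E(R) = -42 + 2*R (E(R) = (-42 + R) + R = -42 + 2*R)
(4972267 - 2258154)/(-2070753 + E(111)) = (4972267 - 2258154)/(-2070753 + (-42 + 2*111)) = 2714113/(-2070753 + (-42 + 222)) = 2714113/(-2070753 + 180) = 2714113/(-2070573) = 2714113*(-1/2070573) = -2714113/2070573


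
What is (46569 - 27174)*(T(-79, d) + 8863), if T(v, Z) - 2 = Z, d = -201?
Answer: 168038280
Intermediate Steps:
T(v, Z) = 2 + Z
(46569 - 27174)*(T(-79, d) + 8863) = (46569 - 27174)*((2 - 201) + 8863) = 19395*(-199 + 8863) = 19395*8664 = 168038280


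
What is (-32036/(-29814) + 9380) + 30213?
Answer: 590228869/14907 ≈ 39594.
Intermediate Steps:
(-32036/(-29814) + 9380) + 30213 = (-32036*(-1/29814) + 9380) + 30213 = (16018/14907 + 9380) + 30213 = 139843678/14907 + 30213 = 590228869/14907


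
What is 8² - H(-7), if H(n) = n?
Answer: 71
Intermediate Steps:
8² - H(-7) = 8² - 1*(-7) = 64 + 7 = 71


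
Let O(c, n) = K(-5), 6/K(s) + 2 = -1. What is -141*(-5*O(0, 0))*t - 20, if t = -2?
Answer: 2800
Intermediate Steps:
K(s) = -2 (K(s) = 6/(-2 - 1) = 6/(-3) = 6*(-⅓) = -2)
O(c, n) = -2
-141*(-5*O(0, 0))*t - 20 = -141*(-5*(-2))*(-2) - 20 = -1410*(-2) - 20 = -141*(-20) - 20 = 2820 - 20 = 2800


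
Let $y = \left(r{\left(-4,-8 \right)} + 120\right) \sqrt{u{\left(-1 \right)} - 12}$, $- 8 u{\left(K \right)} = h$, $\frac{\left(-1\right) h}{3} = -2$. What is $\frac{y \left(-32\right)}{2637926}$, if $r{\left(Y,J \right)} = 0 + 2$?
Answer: $- \frac{976 i \sqrt{51}}{1318963} \approx - 0.0052845 i$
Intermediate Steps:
$h = 6$ ($h = \left(-3\right) \left(-2\right) = 6$)
$u{\left(K \right)} = - \frac{3}{4}$ ($u{\left(K \right)} = \left(- \frac{1}{8}\right) 6 = - \frac{3}{4}$)
$r{\left(Y,J \right)} = 2$
$y = 61 i \sqrt{51}$ ($y = \left(2 + 120\right) \sqrt{- \frac{3}{4} - 12} = 122 \sqrt{- \frac{51}{4}} = 122 \frac{i \sqrt{51}}{2} = 61 i \sqrt{51} \approx 435.63 i$)
$\frac{y \left(-32\right)}{2637926} = \frac{61 i \sqrt{51} \left(-32\right)}{2637926} = - 1952 i \sqrt{51} \cdot \frac{1}{2637926} = - \frac{976 i \sqrt{51}}{1318963}$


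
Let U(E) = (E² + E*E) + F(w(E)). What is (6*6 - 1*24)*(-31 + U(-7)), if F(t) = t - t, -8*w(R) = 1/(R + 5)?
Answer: 804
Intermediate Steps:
w(R) = -1/(8*(5 + R)) (w(R) = -1/(8*(R + 5)) = -1/(8*(5 + R)))
F(t) = 0
U(E) = 2*E² (U(E) = (E² + E*E) + 0 = (E² + E²) + 0 = 2*E² + 0 = 2*E²)
(6*6 - 1*24)*(-31 + U(-7)) = (6*6 - 1*24)*(-31 + 2*(-7)²) = (36 - 24)*(-31 + 2*49) = 12*(-31 + 98) = 12*67 = 804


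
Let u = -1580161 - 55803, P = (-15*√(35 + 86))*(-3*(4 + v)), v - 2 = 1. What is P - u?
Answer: 1639429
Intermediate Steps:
v = 3 (v = 2 + 1 = 3)
P = 3465 (P = (-15*√(35 + 86))*(-3*(4 + 3)) = (-15*√121)*(-3*7) = -15*11*(-21) = -165*(-21) = 3465)
u = -1635964
P - u = 3465 - 1*(-1635964) = 3465 + 1635964 = 1639429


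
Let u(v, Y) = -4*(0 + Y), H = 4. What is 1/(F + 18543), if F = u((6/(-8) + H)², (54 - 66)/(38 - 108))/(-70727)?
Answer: 2475445/45902176659 ≈ 5.3929e-5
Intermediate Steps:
u(v, Y) = -4*Y
F = 24/2475445 (F = -4*(54 - 66)/(38 - 108)/(-70727) = -(-48)/(-70)*(-1/70727) = -(-48)*(-1)/70*(-1/70727) = -4*6/35*(-1/70727) = -24/35*(-1/70727) = 24/2475445 ≈ 9.6952e-6)
1/(F + 18543) = 1/(24/2475445 + 18543) = 1/(45902176659/2475445) = 2475445/45902176659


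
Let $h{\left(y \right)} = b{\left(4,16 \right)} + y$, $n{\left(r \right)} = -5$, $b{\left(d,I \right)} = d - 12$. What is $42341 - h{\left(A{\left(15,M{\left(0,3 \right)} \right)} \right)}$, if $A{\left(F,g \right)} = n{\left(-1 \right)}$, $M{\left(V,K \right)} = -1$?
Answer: $42354$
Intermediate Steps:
$b{\left(d,I \right)} = -12 + d$
$A{\left(F,g \right)} = -5$
$h{\left(y \right)} = -8 + y$ ($h{\left(y \right)} = \left(-12 + 4\right) + y = -8 + y$)
$42341 - h{\left(A{\left(15,M{\left(0,3 \right)} \right)} \right)} = 42341 - \left(-8 - 5\right) = 42341 - -13 = 42341 + 13 = 42354$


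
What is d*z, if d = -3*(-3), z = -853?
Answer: -7677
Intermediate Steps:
d = 9
d*z = 9*(-853) = -7677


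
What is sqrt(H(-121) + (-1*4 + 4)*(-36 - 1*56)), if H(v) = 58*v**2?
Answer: 121*sqrt(58) ≈ 921.51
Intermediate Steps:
sqrt(H(-121) + (-1*4 + 4)*(-36 - 1*56)) = sqrt(58*(-121)**2 + (-1*4 + 4)*(-36 - 1*56)) = sqrt(58*14641 + (-4 + 4)*(-36 - 56)) = sqrt(849178 + 0*(-92)) = sqrt(849178 + 0) = sqrt(849178) = 121*sqrt(58)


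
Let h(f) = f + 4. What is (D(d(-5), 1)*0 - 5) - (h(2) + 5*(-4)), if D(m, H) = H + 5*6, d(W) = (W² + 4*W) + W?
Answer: 9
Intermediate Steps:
h(f) = 4 + f
d(W) = W² + 5*W
D(m, H) = 30 + H (D(m, H) = H + 30 = 30 + H)
(D(d(-5), 1)*0 - 5) - (h(2) + 5*(-4)) = ((30 + 1)*0 - 5) - ((4 + 2) + 5*(-4)) = (31*0 - 5) - (6 - 20) = (0 - 5) - 1*(-14) = -5 + 14 = 9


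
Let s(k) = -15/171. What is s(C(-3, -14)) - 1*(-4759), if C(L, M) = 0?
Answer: 271258/57 ≈ 4758.9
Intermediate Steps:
s(k) = -5/57 (s(k) = -15*1/171 = -5/57)
s(C(-3, -14)) - 1*(-4759) = -5/57 - 1*(-4759) = -5/57 + 4759 = 271258/57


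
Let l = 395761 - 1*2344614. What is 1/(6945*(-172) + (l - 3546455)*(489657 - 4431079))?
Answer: 1/21659326653436 ≈ 4.6170e-14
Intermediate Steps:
l = -1948853 (l = 395761 - 2344614 = -1948853)
1/(6945*(-172) + (l - 3546455)*(489657 - 4431079)) = 1/(6945*(-172) + (-1948853 - 3546455)*(489657 - 4431079)) = 1/(-1194540 - 5495308*(-3941422)) = 1/(-1194540 + 21659327847976) = 1/21659326653436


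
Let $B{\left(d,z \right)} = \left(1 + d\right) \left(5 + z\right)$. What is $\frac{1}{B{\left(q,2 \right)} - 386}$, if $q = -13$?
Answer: $- \frac{1}{470} \approx -0.0021277$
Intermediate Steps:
$\frac{1}{B{\left(q,2 \right)} - 386} = \frac{1}{\left(5 + 2 + 5 \left(-13\right) - 26\right) - 386} = \frac{1}{\left(5 + 2 - 65 - 26\right) - 386} = \frac{1}{-84 - 386} = \frac{1}{-470} = - \frac{1}{470}$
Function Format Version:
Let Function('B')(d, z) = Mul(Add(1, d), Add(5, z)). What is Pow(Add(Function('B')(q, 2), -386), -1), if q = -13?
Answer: Rational(-1, 470) ≈ -0.0021277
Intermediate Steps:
Pow(Add(Function('B')(q, 2), -386), -1) = Pow(Add(Add(5, 2, Mul(5, -13), Mul(-13, 2)), -386), -1) = Pow(Add(Add(5, 2, -65, -26), -386), -1) = Pow(Add(-84, -386), -1) = Pow(-470, -1) = Rational(-1, 470)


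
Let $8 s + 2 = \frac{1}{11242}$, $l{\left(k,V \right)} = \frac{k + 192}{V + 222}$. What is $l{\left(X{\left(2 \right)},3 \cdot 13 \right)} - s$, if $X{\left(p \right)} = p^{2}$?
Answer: $\frac{23495519}{23473296} \approx 1.0009$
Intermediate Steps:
$l{\left(k,V \right)} = \frac{192 + k}{222 + V}$
$s = - \frac{22483}{89936}$ ($s = - \frac{1}{4} + \frac{1}{8 \cdot 11242} = - \frac{1}{4} + \frac{1}{8} \cdot \frac{1}{11242} = - \frac{1}{4} + \frac{1}{89936} = - \frac{22483}{89936} \approx -0.24999$)
$l{\left(X{\left(2 \right)},3 \cdot 13 \right)} - s = \frac{192 + 2^{2}}{222 + 3 \cdot 13} - - \frac{22483}{89936} = \frac{192 + 4}{222 + 39} + \frac{22483}{89936} = \frac{1}{261} \cdot 196 + \frac{22483}{89936} = \frac{196}{261} + \frac{22483}{89936} = \frac{23495519}{23473296}$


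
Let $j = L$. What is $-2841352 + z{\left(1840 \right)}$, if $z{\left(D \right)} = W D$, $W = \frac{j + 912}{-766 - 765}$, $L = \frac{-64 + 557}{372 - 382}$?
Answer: $- \frac{4351697280}{1531} \approx -2.8424 \cdot 10^{6}$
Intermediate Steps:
$L = - \frac{493}{10}$ ($L = \frac{493}{-10} = 493 \left(- \frac{1}{10}\right) = - \frac{493}{10} \approx -49.3$)
$j = - \frac{493}{10} \approx -49.3$
$W = - \frac{8627}{15310}$ ($W = \frac{- \frac{493}{10} + 912}{-766 - 765} = \frac{8627}{10 \left(-1531\right)} = \frac{8627}{10} \left(- \frac{1}{1531}\right) = - \frac{8627}{15310} \approx -0.56349$)
$z{\left(D \right)} = - \frac{8627 D}{15310}$
$-2841352 + z{\left(1840 \right)} = -2841352 - \frac{1587368}{1531} = - \frac{4351697280}{1531}$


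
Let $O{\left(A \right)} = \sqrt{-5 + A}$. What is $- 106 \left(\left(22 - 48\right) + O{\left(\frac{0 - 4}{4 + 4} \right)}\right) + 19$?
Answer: $2775 - 53 i \sqrt{22} \approx 2775.0 - 248.59 i$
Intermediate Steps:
$- 106 \left(\left(22 - 48\right) + O{\left(\frac{0 - 4}{4 + 4} \right)}\right) + 19 = - 106 \left(\left(22 - 48\right) + \sqrt{-5 + \frac{0 - 4}{4 + 4}}\right) + 19 = - 106 \left(-26 + \sqrt{-5 - \frac{4}{8}}\right) + 19 = - 106 \left(-26 + \sqrt{-5 - \frac{1}{2}}\right) + 19 = - 106 \left(-26 + \sqrt{- \frac{11}{2}}\right) + 19 = - 106 \left(-26 + \frac{i \sqrt{22}}{2}\right) + 19 = \left(2756 - 53 i \sqrt{22}\right) + 19 = 2775 - 53 i \sqrt{22}$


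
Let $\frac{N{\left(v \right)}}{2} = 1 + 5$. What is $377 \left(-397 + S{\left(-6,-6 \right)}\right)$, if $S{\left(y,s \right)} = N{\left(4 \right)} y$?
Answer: $-176813$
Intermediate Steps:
$N{\left(v \right)} = 12$ ($N{\left(v \right)} = 2 \left(1 + 5\right) = 2 \cdot 6 = 12$)
$S{\left(y,s \right)} = 12 y$
$377 \left(-397 + S{\left(-6,-6 \right)}\right) = 377 \left(-397 + 12 \left(-6\right)\right) = 377 \left(-397 - 72\right) = 377 \left(-469\right) = -176813$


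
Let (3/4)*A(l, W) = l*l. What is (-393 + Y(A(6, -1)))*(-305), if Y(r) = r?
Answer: 105225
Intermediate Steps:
A(l, W) = 4*l²/3 (A(l, W) = 4*(l*l)/3 = 4*l²/3)
(-393 + Y(A(6, -1)))*(-305) = (-393 + (4/3)*6²)*(-305) = (-393 + (4/3)*36)*(-305) = (-393 + 48)*(-305) = -345*(-305) = 105225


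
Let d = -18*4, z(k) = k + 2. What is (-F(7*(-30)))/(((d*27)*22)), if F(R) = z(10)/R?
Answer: -1/748440 ≈ -1.3361e-6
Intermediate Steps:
z(k) = 2 + k
F(R) = 12/R (F(R) = (2 + 10)/R = 12/R)
d = -72
(-F(7*(-30)))/(((d*27)*22)) = (-12/(7*(-30)))/((-72*27*22)) = (-12/(-210))/((-1944*22)) = -12*(-1)/210/(-42768) = -1*(-2/35)*(-1/42768) = (2/35)*(-1/42768) = -1/748440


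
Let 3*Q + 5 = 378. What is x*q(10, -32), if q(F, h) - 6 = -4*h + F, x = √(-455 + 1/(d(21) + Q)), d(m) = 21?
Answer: 72*I*√21623093/109 ≈ 3071.6*I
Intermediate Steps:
Q = 373/3 (Q = -5/3 + (⅓)*378 = -5/3 + 126 = 373/3 ≈ 124.33)
x = I*√21623093/218 (x = √(-455 + 1/(21 + 373/3)) = √(-455 + 1/(436/3)) = √(-455 + 3/436) = √(-198377/436) = I*√21623093/218 ≈ 21.331*I)
q(F, h) = 6 + F - 4*h (q(F, h) = 6 + (-4*h + F) = 6 + (F - 4*h) = 6 + F - 4*h)
x*q(10, -32) = (I*√21623093/218)*(6 + 10 - 4*(-32)) = (I*√21623093/218)*(6 + 10 + 128) = (I*√21623093/218)*144 = 72*I*√21623093/109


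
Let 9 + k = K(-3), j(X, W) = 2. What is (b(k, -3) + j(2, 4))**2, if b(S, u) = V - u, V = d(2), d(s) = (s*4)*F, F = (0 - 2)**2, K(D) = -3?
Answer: 1369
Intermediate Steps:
F = 4 (F = (-2)**2 = 4)
d(s) = 16*s (d(s) = (s*4)*4 = (4*s)*4 = 16*s)
k = -12 (k = -9 - 3 = -12)
V = 32 (V = 16*2 = 32)
b(S, u) = 32 - u
(b(k, -3) + j(2, 4))**2 = ((32 - 1*(-3)) + 2)**2 = ((32 + 3) + 2)**2 = (35 + 2)**2 = 37**2 = 1369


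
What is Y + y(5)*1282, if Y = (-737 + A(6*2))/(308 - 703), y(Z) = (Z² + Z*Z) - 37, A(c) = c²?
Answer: 6583663/395 ≈ 16668.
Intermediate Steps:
y(Z) = -37 + 2*Z² (y(Z) = (Z² + Z²) - 37 = 2*Z² - 37 = -37 + 2*Z²)
Y = 593/395 (Y = (-737 + (6*2)²)/(308 - 703) = (-737 + 12²)/(-395) = (-737 + 144)*(-1/395) = -593*(-1/395) = 593/395 ≈ 1.5013)
Y + y(5)*1282 = 593/395 + (-37 + 2*5²)*1282 = 593/395 + (-37 + 2*25)*1282 = 593/395 + (-37 + 50)*1282 = 593/395 + 13*1282 = 593/395 + 16666 = 6583663/395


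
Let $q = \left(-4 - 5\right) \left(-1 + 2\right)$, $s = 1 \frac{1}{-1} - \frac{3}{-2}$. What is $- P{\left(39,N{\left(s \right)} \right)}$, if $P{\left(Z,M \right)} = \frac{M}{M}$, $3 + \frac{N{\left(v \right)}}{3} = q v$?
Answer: $-1$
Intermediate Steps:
$s = \frac{1}{2}$ ($s = 1 \left(-1\right) - - \frac{3}{2} = -1 + \frac{3}{2} = \frac{1}{2} \approx 0.5$)
$q = -9$ ($q = \left(-9\right) 1 = -9$)
$N{\left(v \right)} = -9 - 27 v$ ($N{\left(v \right)} = -9 + 3 \left(- 9 v\right) = -9 - 27 v$)
$P{\left(Z,M \right)} = 1$
$- P{\left(39,N{\left(s \right)} \right)} = \left(-1\right) 1 = -1$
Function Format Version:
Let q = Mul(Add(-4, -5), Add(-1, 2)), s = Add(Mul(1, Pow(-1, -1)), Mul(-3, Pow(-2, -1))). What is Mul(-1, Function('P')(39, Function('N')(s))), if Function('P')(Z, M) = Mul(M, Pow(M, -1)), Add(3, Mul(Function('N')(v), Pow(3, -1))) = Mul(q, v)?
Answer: -1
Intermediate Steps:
s = Rational(1, 2) (s = Add(Mul(1, -1), Mul(-3, Rational(-1, 2))) = Add(-1, Rational(3, 2)) = Rational(1, 2) ≈ 0.50000)
q = -9 (q = Mul(-9, 1) = -9)
Function('N')(v) = Add(-9, Mul(-27, v)) (Function('N')(v) = Add(-9, Mul(3, Mul(-9, v))) = Add(-9, Mul(-27, v)))
Function('P')(Z, M) = 1
Mul(-1, Function('P')(39, Function('N')(s))) = Mul(-1, 1) = -1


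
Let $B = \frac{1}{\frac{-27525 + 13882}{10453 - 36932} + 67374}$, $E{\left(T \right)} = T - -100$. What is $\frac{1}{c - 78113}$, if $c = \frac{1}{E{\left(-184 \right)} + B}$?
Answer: $- \frac{149856795797}{11705765674100850} \approx -1.2802 \cdot 10^{-5}$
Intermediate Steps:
$E{\left(T \right)} = 100 + T$ ($E{\left(T \right)} = T + 100 = 100 + T$)
$B = \frac{26479}{1784009789}$ ($B = \frac{1}{- \frac{13643}{-26479} + 67374} = \frac{1}{\left(-13643\right) \left(- \frac{1}{26479}\right) + 67374} = \frac{1}{\frac{13643}{26479} + 67374} = \frac{1}{\frac{1784009789}{26479}} = \frac{26479}{1784009789} \approx 1.4842 \cdot 10^{-5}$)
$c = - \frac{1784009789}{149856795797}$ ($c = \frac{1}{\left(100 - 184\right) + \frac{26479}{1784009789}} = \frac{1}{-84 + \frac{26479}{1784009789}} = \frac{1}{- \frac{149856795797}{1784009789}} = - \frac{1784009789}{149856795797} \approx -0.011905$)
$\frac{1}{c - 78113} = \frac{1}{- \frac{1784009789}{149856795797} - 78113} = \frac{1}{- \frac{11705765674100850}{149856795797}} = - \frac{149856795797}{11705765674100850}$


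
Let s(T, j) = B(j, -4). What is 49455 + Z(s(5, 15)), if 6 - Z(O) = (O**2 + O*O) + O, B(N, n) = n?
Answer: 49433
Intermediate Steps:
s(T, j) = -4
Z(O) = 6 - O - 2*O**2 (Z(O) = 6 - ((O**2 + O*O) + O) = 6 - ((O**2 + O**2) + O) = 6 - (2*O**2 + O) = 6 - (O + 2*O**2) = 6 + (-O - 2*O**2) = 6 - O - 2*O**2)
49455 + Z(s(5, 15)) = 49455 + (6 - 1*(-4) - 2*(-4)**2) = 49455 + (6 + 4 - 2*16) = 49455 + (6 + 4 - 32) = 49455 - 22 = 49433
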